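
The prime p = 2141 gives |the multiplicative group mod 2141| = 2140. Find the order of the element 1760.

The order of 1760 must divide p − 1 = 2140 = 2^2 · 5 · 107.
Divisors: 1, 2, 4, 5, 10, 20, 107, 214, 428, 535, 1070, 2140.
Check each in increasing order: 1760^1 ≡ 1760;  1760^2 ≡ 1714;  1760^4 ≡ 344;  1760^5 ≡ 1678;  1760^10 ≡ 269;  1760^20 ≡ 1708;  1760^107 ≡ 1248;  1760^214 ≡ 997;  1760^428 ≡ 585;  1760^535 ≡ 2140;  1760^1070 ≡ 1.
Smallest exponent giving 1 is 1070.

1070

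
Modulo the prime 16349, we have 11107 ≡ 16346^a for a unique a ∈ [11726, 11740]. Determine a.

Compute 16346^11726 mod 16349 = 7986, then multiply by 16346 repeatedly:
  16346^11726=7986  16346^11727=8740  16346^11728=6478  16346^11729=13264  16346^11730=9255
  16346^11731=4933  16346^11732=1550  16346^11733=11699  16346^11734=13950  16346^11735=7197
  16346^11736=11107
Found 11107 at exponent 11736.

11736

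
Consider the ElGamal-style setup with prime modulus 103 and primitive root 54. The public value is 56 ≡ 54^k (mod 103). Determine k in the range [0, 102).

68

Baby-step giant-step with m = ceil(sqrt(102)) = 11.
Baby table (54^j mod 103 for j=0..10):
  0:1  1:54  2:32  3:80  4:97  5:88  6:14  7:35
  8:36  9:90  10:19
Giant step factor: 54^(-11) ≡ 77 (mod 103).
Scan 56·77^i mod 103 for i = 0, 1, …:
  i=0: 56   i=1: 89   i=2: 55   i=3: 12
  i=4: 100   i=5: 78   i=6: 32
Match at i=6, j=2: k = 6·11 + 2 = 68.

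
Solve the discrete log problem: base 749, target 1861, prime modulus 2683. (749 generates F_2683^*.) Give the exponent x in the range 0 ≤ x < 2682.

1636

Baby-step giant-step with m = ceil(sqrt(2682)) = 52.
Baby table (749^j mod 2683 for j=0..51):
  0:1  1:749  2:254  3:2436  4:124  5:1654  6:1983  7:1568
  8:1961  9:1188  10:1739  11:1256  12:1694  13:2430  14:996  15:130
  16:782  17:824  18:86  19:22  20:380  21:222  22:2615  23:45
  24:1509  25:698  26:2300  27:214  28:1989  29:696  30:802  31:2389
  32:2483  33:448  34:177  35:1106  36:2030  37:1892  38:484  39:311
  40:2201  41:1187  42:990  43:1002  44:1941  45:2306  46:2025  47:830
  48:1897  49:1546  50:1581  51:966
Giant step factor: 749^(-52) ≡ 683 (mod 2683).
Scan 1861·683^i mod 2683 for i = 0, 1, …:
  i=0: 1861   i=1: 2004   i=2: 402   i=3: 900
  i=4: 293   i=5: 1577   i=6: 1208   i=7: 1383
  i=8: 173   i=9: 107     …   i=30: 835
  i=31: 1509
Match at i=31, j=24: x = 31·52 + 24 = 1636.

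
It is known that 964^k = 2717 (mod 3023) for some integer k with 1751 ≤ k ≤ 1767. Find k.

1764

Compute 964^1751 mod 3023 = 2276, then multiply by 964 repeatedly:
  964^1751=2276  964^1752=2389  964^1753=2493  964^1754=2990  964^1755=1441
  964^1756=1567  964^1757=2111  964^1758=525  964^1759=1259  964^1760=1453
  964^1761=1043  964^1762=1816  964^1763=307  964^1764=2717
Found 2717 at exponent 1764.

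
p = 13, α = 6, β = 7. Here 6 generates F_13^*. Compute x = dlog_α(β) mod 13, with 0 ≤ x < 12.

7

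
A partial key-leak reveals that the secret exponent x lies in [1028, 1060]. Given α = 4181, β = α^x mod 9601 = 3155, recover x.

Compute 4181^1028 mod 9601 = 6987, then multiply by 4181 repeatedly:
  4181^1028=6987  4181^1029=6405  4181^1030=2116  4181^1031=4475  4181^1032=7227
  4181^1033=1740  4181^1034=6983  4181^1035=8883  4181^1036=3155
Found 3155 at exponent 1036.

1036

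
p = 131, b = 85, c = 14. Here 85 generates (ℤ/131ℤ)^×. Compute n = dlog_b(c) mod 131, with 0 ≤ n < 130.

23

Baby-step giant-step with m = ceil(sqrt(130)) = 12.
Baby table (85^j mod 131 for j=0..11):
  0:1  1:85  2:20  3:128  4:7  5:71  6:9  7:110
  8:49  9:104  10:63  11:115
Giant step factor: 85^(-12) ≡ 55 (mod 131).
Scan 14·55^i mod 131 for i = 0, 1, …:
  i=0: 14   i=1: 115
Match at i=1, j=11: n = 1·12 + 11 = 23.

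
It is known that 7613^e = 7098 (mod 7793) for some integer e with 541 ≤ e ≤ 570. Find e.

545

Compute 7613^541 mod 7793 = 5852, then multiply by 7613 repeatedly:
  7613^541=5852  7613^542=6488  7613^543=1110  7613^544=2818  7613^545=7098
Found 7098 at exponent 545.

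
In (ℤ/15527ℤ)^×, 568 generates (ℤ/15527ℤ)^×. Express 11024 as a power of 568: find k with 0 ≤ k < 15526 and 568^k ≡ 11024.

Baby-step giant-step with m = ceil(sqrt(15526)) = 125.
Baby table (568^j mod 15527 for j=0..124):
  0:1  1:568  2:12084  3:778  4:7148  5:7517  6:15258  7:2478
  8:10074  9:8096  10:2536  11:11964  12:10253  13:1079  14:7319  15:11483
  16:1004  17:11300  18:5749  19:4762  20:3118  21:946  22:9410  23:3592
  24:6219  25:7763  26:15243  27:9485  28:15138  29:11953  30:4005  31:7898
  32:14288  33:10490  34:11479  35:14259  36:9545  37:2637  38:7224  39:4104
  40:2022  41:15025  42:9877  43:4889  44:13146  45:13968  46:15054  47:10822
  48:13731  49:4654  50:3882  51:142  52:3021  53:7958  54:1787  55:5761
  56:11578  57:8383  58:10282  59:2024  60:634  61:2991  62:6445  63:11915
  64:13475  65:14516  66:251  67:2825  68:5319  69:8954  70:8543  71:8000
  72:10116  73:898  74:13200  75:13586  76:15456  77:6253  78:11548  79:6870
  80:4883  81:9738  82:3572  83:10386  84:14515  85:15210  86:6268  87:4541
  88:1806  89:1026  90:8269  91:7638  92:6351  93:5104  94:11050  95:3492
  96:11527  97:10469  98:15078  99:8927  100:8734  101:7799  102:4637  103:9753
  104:12092  105:5322  106:10658  107:13741  108:10334  109:506  110:7922  111:12393
  112:5493  113:14624  114:15014  115:3629  116:11708  117:4588  118:12975  119:10002
  120:13781  121:2000  122:2529  123:7988  124:3300
Giant step factor: 568^(-125) ≡ 15495 (mod 15527).
Scan 11024·15495^i mod 15527 for i = 0, 1, …:
  i=0: 11024   i=1: 4353   i=2: 447   i=3: 1223
  i=4: 7445   i=5: 10192   i=6: 15450   i=7: 2464
  i=8: 14314   i=9: 7762     …   i=74: 5224
  i=75: 3629
Match at i=75, j=115: k = 75·125 + 115 = 9490.

9490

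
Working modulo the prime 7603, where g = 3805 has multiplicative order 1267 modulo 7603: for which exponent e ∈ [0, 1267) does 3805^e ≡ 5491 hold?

Baby-step giant-step with m = ceil(sqrt(1267)) = 36.
Baby table (3805^j mod 7603 for j=0..35):
  0:1  1:3805  2:1913  3:2894  4:2526  5:1238  6:4333  7:3761
  8:1759  9:2355  10:4441  11:4139  12:3082  13:3184  14:3541  15:989
  16:7263  17:6413  18:3438  19:4430  20:299  21:4848  22:1762  23:6167
  24:2577  25:5218  26:3057  27:6898  28:1334  29:4669  30:4937  31:5875
  32:1555  33:1641  34:1942  35:6797
Giant step factor: 3805^(-36) ≡ 4606 (mod 7603).
Scan 5491·4606^i mod 7603 for i = 0, 1, …:
  i=0: 5491   i=1: 3968   i=2: 6599   i=3: 5803
  i=4: 4073   i=5: 3637   i=6: 2613   i=7: 7532
  i=8: 7506   i=9: 1795     …   i=30: 1531
  i=31: 3805
Match at i=31, j=1: e = 31·36 + 1 = 1117.

1117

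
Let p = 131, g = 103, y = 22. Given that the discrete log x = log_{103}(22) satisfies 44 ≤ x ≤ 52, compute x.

49

Compute 103^44 mod 131 = 77, then multiply by 103 repeatedly:
  103^44=77  103^45=71  103^46=108  103^47=120  103^48=46
  103^49=22
Found 22 at exponent 49.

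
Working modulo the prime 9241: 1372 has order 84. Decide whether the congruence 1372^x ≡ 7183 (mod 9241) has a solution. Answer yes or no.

7183 ∈ ⟨1372⟩ iff 7183^84 ≡ 1 (mod 9241), since |⟨1372⟩| = 84.
7183^84 mod 9241 = 2936.
Since 2936 ≠ 1, 7183 does not lie in the subgroup.

no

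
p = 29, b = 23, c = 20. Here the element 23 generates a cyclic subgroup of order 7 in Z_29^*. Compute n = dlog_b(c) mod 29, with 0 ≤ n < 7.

4

Successive powers of 23 modulo 29:
  23^0=1  23^1=23  23^2=7  23^3=16  23^4=20
So 23^4 ≡ 20 (mod 29), giving n = 4.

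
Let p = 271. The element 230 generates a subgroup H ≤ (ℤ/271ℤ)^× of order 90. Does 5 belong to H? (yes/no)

no

5 ∈ ⟨230⟩ iff 5^90 ≡ 1 (mod 271), since |⟨230⟩| = 90.
5^90 mod 271 = 28.
Since 28 ≠ 1, 5 does not lie in the subgroup.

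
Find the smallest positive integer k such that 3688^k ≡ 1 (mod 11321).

11320

The order of 3688 must divide p − 1 = 11320 = 2^3 · 5 · 283.
Divisors: 1, 2, 4, 5, 8, 10, 20, 40, 283, 566, 1132, 1415, 2264, 2830, 5660, 11320.
Check each in increasing order: 3688^1 ≡ 3688;  3688^2 ≡ 4823;  3688^4 ≡ 7995;  3688^5 ≡ 5676;  3688^8 ≡ 1659;  3688^10 ≡ 8731;  3688^20 ≡ 6068;  3688^40 ≡ 4732;  3688^283 ≡ 9664;  3688^566 ≡ 5967;  3688^1132 ≡ 544;  3688^1415 ≡ 4272;  3688^2264 ≡ 1590;  3688^2830 ≡ 532;  3688^5660 ≡ 11320;  3688^11320 ≡ 1.
Smallest exponent giving 1 is 11320.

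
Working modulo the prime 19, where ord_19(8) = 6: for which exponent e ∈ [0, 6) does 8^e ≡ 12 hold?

Successive powers of 8 modulo 19:
  8^0=1  8^1=8  8^2=7  8^3=18  8^4=11  8^5=12
So 8^5 ≡ 12 (mod 19), giving e = 5.

5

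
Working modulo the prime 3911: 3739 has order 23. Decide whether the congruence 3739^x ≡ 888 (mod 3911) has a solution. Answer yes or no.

yes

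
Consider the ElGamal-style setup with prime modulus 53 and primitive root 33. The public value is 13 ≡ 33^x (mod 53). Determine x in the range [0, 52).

44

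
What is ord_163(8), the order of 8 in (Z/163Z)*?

The order of 8 must divide p − 1 = 162 = 2 · 3^4.
Divisors: 1, 2, 3, 6, 9, 18, 27, 54, 81, 162.
Check each in increasing order: 8^1 ≡ 8;  8^2 ≡ 64;  8^3 ≡ 23;  8^6 ≡ 40;  8^9 ≡ 105;  8^18 ≡ 104;  8^27 ≡ 162;  8^54 ≡ 1.
Smallest exponent giving 1 is 54.

54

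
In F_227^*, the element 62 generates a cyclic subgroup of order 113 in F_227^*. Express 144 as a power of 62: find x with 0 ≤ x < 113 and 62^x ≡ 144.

Baby-step giant-step with m = ceil(sqrt(113)) = 11.
Baby table (62^j mod 227 for j=0..10):
  0:1  1:62  2:212  3:205  4:225  5:103  6:30  7:44
  8:4  9:21  10:167
Giant step factor: 62^(-11) ≡ 49 (mod 227).
Scan 144·49^i mod 227 for i = 0, 1, …:
  i=0: 144   i=1: 19   i=2: 23   i=3: 219
  i=4: 62
Match at i=4, j=1: x = 4·11 + 1 = 45.

45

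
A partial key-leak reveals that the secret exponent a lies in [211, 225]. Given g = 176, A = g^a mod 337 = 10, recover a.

Compute 176^211 mod 337 = 10, then multiply by 176 repeatedly:
  176^211=10
Found 10 at exponent 211.

211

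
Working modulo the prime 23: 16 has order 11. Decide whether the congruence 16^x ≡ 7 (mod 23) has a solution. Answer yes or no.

no

⟨16⟩ has order 11; its elements mod 23 are {1, 2, 3, 4, 6, 8, 9, 12, 13, 16, 18}.
7 is not in this set.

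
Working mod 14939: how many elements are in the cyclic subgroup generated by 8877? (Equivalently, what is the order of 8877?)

The order of 8877 must divide p − 1 = 14938 = 2 · 7 · 11 · 97.
Divisors: 1, 2, 7, 11, 14, 22, 77, 97, 154, 194, 679, 1067, 1358, 2134, 7469, 14938.
Check each in increasing order: 8877^1 ≡ 8877;  8877^2 ≡ 12843;  8877^7 ≡ 8900;  8877^11 ≡ 1785;  8877^14 ≡ 3422;  8877^22 ≡ 4218;  8877^77 ≡ 14316;  8877^97 ≡ 5801;  8877^154 ≡ 14654;  8877^194 ≡ 8973;  8877^679 ≡ 7918;  8877^1067 ≡ 13846;  8877^1358 ≡ 10680;  8877^2134 ≡ 14468;  8877^7469 ≡ 14938;  8877^14938 ≡ 1.
Smallest exponent giving 1 is 14938.

14938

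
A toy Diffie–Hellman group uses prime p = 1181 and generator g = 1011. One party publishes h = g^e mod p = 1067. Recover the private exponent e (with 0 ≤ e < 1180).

369

Baby-step giant-step with m = ceil(sqrt(1180)) = 35.
Baby table (1011^j mod 1181 for j=0..34):
  0:1  1:1011  2:556  3:1141  4:895  5:199  6:419  7:811
  8:307  9:955  10:628  11:711  12:773  13:862  14:1085  15:967
  16:950  17:297  18:293  19:973  20:1111  21:90  22:53  23:438
  24:1124  25:242  26:195  27:1099  28:949  29:467  30:918  31:1013
  32:216  33:1072  34:815
Giant step factor: 1011^(-35) ≡ 1162 (mod 1181).
Scan 1067·1162^i mod 1181 for i = 0, 1, …:
  i=0: 1067   i=1: 985   i=2: 181   i=3: 104
  i=4: 386   i=5: 933   i=6: 1169   i=7: 228
  i=8: 392   i=9: 819   i=10: 973
Match at i=10, j=19: e = 10·35 + 19 = 369.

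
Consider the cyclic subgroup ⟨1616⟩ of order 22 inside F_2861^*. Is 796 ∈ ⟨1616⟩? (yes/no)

no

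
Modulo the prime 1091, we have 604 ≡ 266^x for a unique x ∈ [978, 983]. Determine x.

Compute 266^978 mod 1091 = 205, then multiply by 266 repeatedly:
  266^978=205  266^979=1071  266^980=135  266^981=998  266^982=355
  266^983=604
Found 604 at exponent 983.

983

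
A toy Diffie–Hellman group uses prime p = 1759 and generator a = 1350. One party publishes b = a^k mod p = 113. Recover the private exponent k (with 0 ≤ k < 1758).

Baby-step giant-step with m = ceil(sqrt(1758)) = 42.
Baby table (1350^j mod 1759 for j=0..41):
  0:1  1:1350  2:176  3:135  4:1073  5:893  6:635  7:617
  8:943  9:1293  10:622  11:657  12:414  13:1297  14:745  15:1361
  16:954  17:312  18:799  19:383  20:1663  21:566  22:694  23:1112
  24:773  25:463  26:605  27:574  28:940  29:761  30:94  31:252
  32:713  33:377  34:599  35:1269  36:1643  37:1710  38:692  39:171
  40:421  41:193
Giant step factor: 1350^(-42) ≡ 234 (mod 1759).
Scan 113·234^i mod 1759 for i = 0, 1, …:
  i=0: 113   i=1: 57   i=2: 1025   i=3: 626
  i=4: 487   i=5: 1382   i=6: 1491   i=7: 612
  i=8: 729   i=9: 1722     …   i=25: 1143
  i=26: 94
Match at i=26, j=30: k = 26·42 + 30 = 1122.

1122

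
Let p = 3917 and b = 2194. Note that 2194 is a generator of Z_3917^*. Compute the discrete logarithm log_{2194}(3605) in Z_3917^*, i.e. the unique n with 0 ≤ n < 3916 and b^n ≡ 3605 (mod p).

Baby-step giant-step with m = ceil(sqrt(3916)) = 63.
Baby table (2194^j mod 3917 for j=0..62):
  0:1  1:2194  2:3560  3:142  4:2105  5:227  6:579  7:1218
  8:898  9:3878  10:608  11:2172  12:2296  13:162  14:2898  15:921
  16:3419  17:231  18:1521  19:3707  20:1466  21:547  22:1516  23:571
  24:3251  25:3754  26:2742  27:3353  28:356  29:1581  30:2169  31:3548
  32:1233  33:2472  34:2440  35:2738  36:2411  37:1784  38:1013  39:1583
  40:2640  41:2834  42:1517  43:2765  44:2894  45:3896  46:930  47:3580
  48:935  49:2799  50:3067  51:3509  52:1841  53:727  54:819  55:2900
  56:1392  57:2705  58:515  59:1814  60:244  61:2624  62:2983
Giant step factor: 2194^(-63) ≡ 505 (mod 3917).
Scan 3605·505^i mod 3917 for i = 0, 1, …:
  i=0: 3605   i=1: 3037   i=2: 2138   i=3: 2515
  i=4: 967   i=5: 2627   i=6: 2689   i=7: 2663
  i=8: 1284   i=9: 2115     …   i=23: 2229
  i=24: 1466
Match at i=24, j=20: n = 24·63 + 20 = 1532.

1532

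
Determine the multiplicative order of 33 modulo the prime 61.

The order of 33 must divide p − 1 = 60 = 2^2 · 3 · 5.
Divisors: 1, 2, 3, 4, 5, 6, 10, 12, 15, 20, 30, 60.
Check each in increasing order: 33^1 ≡ 33;  33^2 ≡ 52;  33^3 ≡ 8;  33^4 ≡ 20;  33^5 ≡ 50;  33^6 ≡ 3;  33^10 ≡ 60;  33^12 ≡ 9;  33^15 ≡ 11;  33^20 ≡ 1.
Smallest exponent giving 1 is 20.

20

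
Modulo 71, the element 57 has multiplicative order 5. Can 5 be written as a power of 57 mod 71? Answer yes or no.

yes

⟨57⟩ has order 5; its elements mod 71 are {1, 5, 25, 54, 57}.
5 is in this set.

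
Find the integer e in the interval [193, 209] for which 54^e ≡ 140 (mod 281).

208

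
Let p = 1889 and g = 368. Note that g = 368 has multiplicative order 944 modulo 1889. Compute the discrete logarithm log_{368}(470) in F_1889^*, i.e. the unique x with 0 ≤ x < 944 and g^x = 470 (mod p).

755

Baby-step giant-step with m = ceil(sqrt(944)) = 31.
Baby table (368^j mod 1889 for j=0..30):
  0:1  1:368  2:1305  3:434  4:1036  5:1559  6:1345  7:42
  8:344  9:29  10:1227  11:65  12:1252  13:1709  14:1764  15:1225
  16:1218  17:531  18:841  19:1581  20:1885  21:417  22:447  23:153
  24:1523  25:1320  26:287  27:1721  28:513  29:1773  30:759
Giant step factor: 368^(-31) ≡ 356 (mod 1889).
Scan 470·356^i mod 1889 for i = 0, 1, …:
  i=0: 470   i=1: 1088   i=2: 83   i=3: 1213
  i=4: 1136   i=5: 170   i=6: 72   i=7: 1075
  i=8: 1122   i=9: 853     …   i=23: 101
  i=24: 65
Match at i=24, j=11: x = 24·31 + 11 = 755.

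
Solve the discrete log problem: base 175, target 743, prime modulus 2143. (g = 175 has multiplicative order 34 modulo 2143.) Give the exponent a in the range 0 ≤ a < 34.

32

Successive powers of 175 modulo 2143:
  175^0=1  175^1=175  175^2=623  175^3=1875  175^4=246  175^5=190
  175^6=1105  175^7=505  175^8=512  175^9=1737  175^10=1812  175^11=2079
  175^12=1658  175^13=845  175^14=8  175^15=1400  175^16=698  175^17=2142
  175^18=1968  175^19=1520  175^20=268  175^21=1897  175^22=1953  175^23=1038
  175^24=1638  175^25=1631  175^26=406  175^27=331  175^28=64  175^29=485
  175^30=1298  175^31=2135  175^32=743
So 175^32 ≡ 743 (mod 2143), giving a = 32.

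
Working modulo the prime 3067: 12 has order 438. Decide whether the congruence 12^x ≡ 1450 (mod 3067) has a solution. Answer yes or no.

yes

1450 ∈ ⟨12⟩ iff 1450^438 ≡ 1 (mod 3067), since |⟨12⟩| = 438.
1450^438 mod 3067 = 1.
Since 1 = 1, 1450 lies in the subgroup.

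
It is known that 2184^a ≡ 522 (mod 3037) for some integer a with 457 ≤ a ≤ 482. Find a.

474

Compute 2184^457 mod 3037 = 2529, then multiply by 2184 repeatedly:
  2184^457=2529  2184^458=2070  2184^459=1824  2184^460=2109  2184^461=1964
  2184^462=1132  2184^463=170  2184^464=766  2184^465=2594  2184^466=1291
  2184^467=1208  2184^468=2156  2184^469=1354  2184^470=2135  2184^471=1045
  2184^472=1493  2184^473=2011  2184^474=522
Found 522 at exponent 474.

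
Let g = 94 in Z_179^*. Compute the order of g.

178

The order of 94 must divide p − 1 = 178 = 2 · 89.
Divisors: 1, 2, 89, 178.
Check each in increasing order: 94^1 ≡ 94;  94^2 ≡ 65;  94^89 ≡ 178;  94^178 ≡ 1.
Smallest exponent giving 1 is 178.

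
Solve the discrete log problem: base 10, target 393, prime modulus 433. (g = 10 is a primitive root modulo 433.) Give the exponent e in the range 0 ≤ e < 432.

Baby-step giant-step with m = ceil(sqrt(432)) = 21.
Baby table (10^j mod 433 for j=0..20):
  0:1  1:10  2:100  3:134  4:41  5:410  6:203  7:298
  8:382  9:356  10:96  11:94  12:74  13:307  14:39  15:390
  16:3  17:30  18:300  19:402  20:123
Giant step factor: 10^(-21) ≡ 251 (mod 433).
Scan 393·251^i mod 433 for i = 0, 1, …:
  i=0: 393   i=1: 352   i=2: 20   i=3: 257
  i=4: 423   i=5: 88   i=6: 5   i=7: 389
  i=8: 214   i=9: 22     …   i=13: 222
  i=14: 298
Match at i=14, j=7: e = 14·21 + 7 = 301.

301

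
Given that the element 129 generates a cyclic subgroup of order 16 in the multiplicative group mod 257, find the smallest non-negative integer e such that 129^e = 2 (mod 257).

Successive powers of 129 modulo 257:
  129^0=1  129^1=129  129^2=193  129^3=225  129^4=241  129^5=249
  129^6=253  129^7=255  129^8=256  129^9=128  129^10=64  129^11=32
  129^12=16  129^13=8  129^14=4  129^15=2
So 129^15 ≡ 2 (mod 257), giving e = 15.

15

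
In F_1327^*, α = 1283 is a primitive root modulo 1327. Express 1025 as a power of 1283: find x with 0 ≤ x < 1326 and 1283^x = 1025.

871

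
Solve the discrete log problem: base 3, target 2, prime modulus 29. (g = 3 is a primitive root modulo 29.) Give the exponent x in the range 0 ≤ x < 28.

Successive powers of 3 modulo 29:
  3^0=1  3^1=3  3^2=9  3^3=27  3^4=23  3^5=11
  3^6=4  3^7=12  3^8=7  3^9=21  3^10=5  3^11=15
  3^12=16  3^13=19  3^14=28  3^15=26  3^16=20  3^17=2
So 3^17 ≡ 2 (mod 29), giving x = 17.

17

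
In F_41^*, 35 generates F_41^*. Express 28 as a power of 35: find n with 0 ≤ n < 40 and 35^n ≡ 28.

Successive powers of 35 modulo 41:
  35^0=1  35^1=35  35^2=36  35^3=30  35^4=25  35^5=14
  35^6=39  35^7=12  35^8=10  35^9=22  35^10=32  35^11=13
  35^12=4  35^13=17  35^14=21  35^15=38  35^16=18  35^17=15
  35^18=33  35^19=7  35^20=40  35^21=6  35^22=5  35^23=11
  35^24=16  35^25=27  35^26=2  35^27=29  35^28=31  35^29=19
  35^30=9  35^31=28
So 35^31 ≡ 28 (mod 41), giving n = 31.

31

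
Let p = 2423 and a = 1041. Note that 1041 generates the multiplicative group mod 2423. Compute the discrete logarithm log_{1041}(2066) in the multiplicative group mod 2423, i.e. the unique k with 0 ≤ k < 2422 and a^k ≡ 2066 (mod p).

1364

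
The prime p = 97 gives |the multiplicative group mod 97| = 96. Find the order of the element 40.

The order of 40 must divide p − 1 = 96 = 2^5 · 3.
Divisors: 1, 2, 3, 4, 6, 8, 12, 16, 24, 32, 48, 96.
Check each in increasing order: 40^1 ≡ 40;  40^2 ≡ 48;  40^3 ≡ 77;  40^4 ≡ 73;  40^6 ≡ 12;  40^8 ≡ 91;  40^12 ≡ 47;  40^16 ≡ 36;  40^24 ≡ 75;  40^32 ≡ 35;  40^48 ≡ 96;  40^96 ≡ 1.
Smallest exponent giving 1 is 96.

96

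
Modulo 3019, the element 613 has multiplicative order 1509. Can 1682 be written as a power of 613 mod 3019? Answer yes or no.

no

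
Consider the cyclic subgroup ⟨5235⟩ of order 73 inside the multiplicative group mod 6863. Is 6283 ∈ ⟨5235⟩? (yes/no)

6283 ∈ ⟨5235⟩ iff 6283^73 ≡ 1 (mod 6863), since |⟨5235⟩| = 73.
6283^73 mod 6863 = 1137.
Since 1137 ≠ 1, 6283 does not lie in the subgroup.

no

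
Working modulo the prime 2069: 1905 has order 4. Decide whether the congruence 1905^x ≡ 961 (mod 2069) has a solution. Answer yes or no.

⟨1905⟩ has order 4; its elements mod 2069 are {1, 164, 1905, 2068}.
961 is not in this set.

no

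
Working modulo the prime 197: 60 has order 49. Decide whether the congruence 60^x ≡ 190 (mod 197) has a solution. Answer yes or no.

yes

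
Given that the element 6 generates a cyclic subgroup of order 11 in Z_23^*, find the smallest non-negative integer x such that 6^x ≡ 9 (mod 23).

3

Successive powers of 6 modulo 23:
  6^0=1  6^1=6  6^2=13  6^3=9
So 6^3 ≡ 9 (mod 23), giving x = 3.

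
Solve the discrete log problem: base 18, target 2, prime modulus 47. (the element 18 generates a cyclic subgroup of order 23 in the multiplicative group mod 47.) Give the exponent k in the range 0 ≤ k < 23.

13

Successive powers of 18 modulo 47:
  18^0=1  18^1=18  18^2=42  18^3=4  18^4=25  18^5=27
  18^6=16  18^7=6  18^8=14  18^9=17  18^10=24  18^11=9
  18^12=21  18^13=2
So 18^13 ≡ 2 (mod 47), giving k = 13.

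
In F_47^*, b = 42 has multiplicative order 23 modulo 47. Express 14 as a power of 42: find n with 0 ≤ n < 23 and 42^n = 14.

4

Successive powers of 42 modulo 47:
  42^0=1  42^1=42  42^2=25  42^3=16  42^4=14
So 42^4 ≡ 14 (mod 47), giving n = 4.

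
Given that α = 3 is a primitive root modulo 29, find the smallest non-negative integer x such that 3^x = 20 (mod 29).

16

Successive powers of 3 modulo 29:
  3^0=1  3^1=3  3^2=9  3^3=27  3^4=23  3^5=11
  3^6=4  3^7=12  3^8=7  3^9=21  3^10=5  3^11=15
  3^12=16  3^13=19  3^14=28  3^15=26  3^16=20
So 3^16 ≡ 20 (mod 29), giving x = 16.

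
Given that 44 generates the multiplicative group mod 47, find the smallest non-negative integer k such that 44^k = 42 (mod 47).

38

Baby-step giant-step with m = ceil(sqrt(46)) = 7.
Baby table (44^j mod 47 for j=0..6):
  0:1  1:44  2:9  3:20  4:34  5:39  6:24
Giant step factor: 44^(-7) ≡ 15 (mod 47).
Scan 42·15^i mod 47 for i = 0, 1, …:
  i=0: 42   i=1: 19   i=2: 3   i=3: 45
  i=4: 17   i=5: 20
Match at i=5, j=3: k = 5·7 + 3 = 38.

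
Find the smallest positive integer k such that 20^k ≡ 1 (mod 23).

The order of 20 must divide p − 1 = 22 = 2 · 11.
Divisors: 1, 2, 11, 22.
Check each in increasing order: 20^1 ≡ 20;  20^2 ≡ 9;  20^11 ≡ 22;  20^22 ≡ 1.
Smallest exponent giving 1 is 22.

22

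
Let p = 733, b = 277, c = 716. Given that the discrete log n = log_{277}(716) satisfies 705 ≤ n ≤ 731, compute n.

712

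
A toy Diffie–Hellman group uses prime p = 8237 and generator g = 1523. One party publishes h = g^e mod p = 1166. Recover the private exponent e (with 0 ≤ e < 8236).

3528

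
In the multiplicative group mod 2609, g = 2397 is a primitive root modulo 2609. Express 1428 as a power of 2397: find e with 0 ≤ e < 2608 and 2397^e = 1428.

1610

Baby-step giant-step with m = ceil(sqrt(2608)) = 52.
Baby table (2397^j mod 2609 for j=0..51):
  0:1  1:2397  2:591  3:2549  4:2284  5:1066  6:991  7:1237
  8:1265  9:547  10:1441  11:2370  12:1097  13:2246  14:1295  15:2014
  16:908  17:570  18:1783  19:309  20:2326  21:2598  22:2332  23:1326
  24:660  25:966  26:1319  27:2144  28:2047  29:1739  30:1810  31:2412
  32:20  33:978  34:1384  35:1409  36:1327  37:448  38:1557  39:1259
  40:1819  41:504  42:121  43:438  44:1068  45:567  46:2419  47:1145
  48:2506  49:964  50:1743  51:962
Giant step factor: 2397^(-52) ≡ 1092 (mod 2609).
Scan 1428·1092^i mod 2609 for i = 0, 1, …:
  i=0: 1428   i=1: 1803   i=2: 1690   i=3: 917
  i=4: 2117   i=5: 190   i=6: 1369   i=7: 2600
  i=8: 608   i=9: 1250     …   i=29: 1858
  i=30: 1743
Match at i=30, j=50: e = 30·52 + 50 = 1610.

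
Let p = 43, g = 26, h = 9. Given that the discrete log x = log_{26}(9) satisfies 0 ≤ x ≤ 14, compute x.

10

Compute 26^0 mod 43 = 1, then multiply by 26 repeatedly:
  26^0=1  26^1=26  26^2=31  26^3=32  26^4=15
  26^5=3  26^6=35  26^7=7  26^8=10  26^9=2
  26^10=9
Found 9 at exponent 10.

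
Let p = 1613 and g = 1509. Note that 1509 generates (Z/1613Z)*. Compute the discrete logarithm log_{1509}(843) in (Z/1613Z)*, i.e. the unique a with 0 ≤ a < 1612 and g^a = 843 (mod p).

406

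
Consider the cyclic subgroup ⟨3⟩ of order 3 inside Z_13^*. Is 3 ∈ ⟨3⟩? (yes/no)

yes

⟨3⟩ has order 3; its elements mod 13 are {1, 3, 9}.
3 is in this set.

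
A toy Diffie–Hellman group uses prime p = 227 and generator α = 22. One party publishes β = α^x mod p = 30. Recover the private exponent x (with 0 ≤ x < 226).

2

Successive powers of 22 modulo 227:
  22^0=1  22^1=22  22^2=30
So 22^2 ≡ 30 (mod 227), giving x = 2.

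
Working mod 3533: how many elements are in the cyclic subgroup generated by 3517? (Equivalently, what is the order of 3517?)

1766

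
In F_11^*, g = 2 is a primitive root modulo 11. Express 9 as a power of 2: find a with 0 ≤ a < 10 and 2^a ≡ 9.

Successive powers of 2 modulo 11:
  2^0=1  2^1=2  2^2=4  2^3=8  2^4=5  2^5=10
  2^6=9
So 2^6 ≡ 9 (mod 11), giving a = 6.

6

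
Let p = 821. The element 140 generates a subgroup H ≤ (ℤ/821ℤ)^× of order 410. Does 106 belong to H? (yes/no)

yes

106 ∈ ⟨140⟩ iff 106^410 ≡ 1 (mod 821), since |⟨140⟩| = 410.
106^410 mod 821 = 1.
Since 1 = 1, 106 lies in the subgroup.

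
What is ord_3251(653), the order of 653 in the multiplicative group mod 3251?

3250

The order of 653 must divide p − 1 = 3250 = 2 · 5^3 · 13.
Divisors: 1, 2, 5, 10, 13, 25, 26, 50, 65, 125, 130, 250, 325, 650, 1625, 3250.
Check each in increasing order: 653^1 ≡ 653;  653^2 ≡ 528;  653^5 ≡ 2956;  653^10 ≡ 2499;  653^13 ≡ 2686;  653^25 ≡ 1385;  653^26 ≡ 627;  653^50 ≡ 135;  653^65 ≡ 188;  653^125 ≡ 861;  653^130 ≡ 2834;  653^250 ≡ 93;  653^325 ≡ 2327;  653^650 ≡ 2014;  653^1625 ≡ 3250;  653^3250 ≡ 1.
Smallest exponent giving 1 is 3250.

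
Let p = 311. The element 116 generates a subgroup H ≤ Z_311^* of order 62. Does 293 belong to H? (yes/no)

293 ∈ ⟨116⟩ iff 293^62 ≡ 1 (mod 311), since |⟨116⟩| = 62.
293^62 mod 311 = 1.
Since 1 = 1, 293 lies in the subgroup.

yes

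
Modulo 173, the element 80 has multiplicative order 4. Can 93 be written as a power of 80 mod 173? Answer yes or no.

yes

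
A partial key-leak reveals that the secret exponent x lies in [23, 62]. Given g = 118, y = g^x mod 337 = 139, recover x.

41

Compute 118^23 mod 337 = 177, then multiply by 118 repeatedly:
  118^23=177  118^24=329  118^25=67  118^26=155  118^27=92
  118^28=72  118^29=71  118^30=290  118^31=183  118^32=26
  118^33=35  118^34=86  118^35=38  118^36=103  118^37=22
  118^38=237  118^39=332  118^40=84  118^41=139
Found 139 at exponent 41.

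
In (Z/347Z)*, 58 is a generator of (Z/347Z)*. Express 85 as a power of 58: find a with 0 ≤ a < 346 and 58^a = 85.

Baby-step giant-step with m = ceil(sqrt(346)) = 19.
Baby table (58^j mod 347 for j=0..18):
  0:1  1:58  2:241  3:98  4:132  5:22  6:235  7:97
  8:74  9:128  10:137  11:312  12:52  13:240  14:40  15:238
  16:271  17:103  18:75
Giant step factor: 58^(-19) ≡ 125 (mod 347).
Scan 85·125^i mod 347 for i = 0, 1, …:
  i=0: 85   i=1: 215   i=2: 156   i=3: 68
  i=4: 172   i=5: 333   i=6: 332   i=7: 207
  i=8: 197   i=9: 335   i=10: 235
Match at i=10, j=6: a = 10·19 + 6 = 196.

196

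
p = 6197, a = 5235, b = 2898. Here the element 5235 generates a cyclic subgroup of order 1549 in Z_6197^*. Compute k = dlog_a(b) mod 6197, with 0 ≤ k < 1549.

533

Baby-step giant-step with m = ceil(sqrt(1549)) = 40.
Baby table (5235^j mod 6197 for j=0..39):
  0:1  1:5235  2:2091  3:2483  4:3396  5:5064  6:5471  7:4348
  8:199  9:669  10:910  11:4554  12:331  13:3822  14:4254  15:3869
  16:2419  17:2994  18:1377  19:1484  20:3899  21:4544  22:3754  23:1503
  24:4212  25:894  26:1355  27:4057  28:1276  29:5691  30:3406  31:1641
  32:1593  33:4390  34:3174  35:1733  36:6044  37:4655  38:2321  39:4315
Giant step factor: 5235^(-40) ≡ 3531 (mod 6197).
Scan 2898·3531^i mod 6197 for i = 0, 1, …:
  i=0: 2898   i=1: 1591   i=2: 3339   i=3: 3315
  i=4: 5329   i=5: 2607   i=6: 2772   i=7: 2869
  i=8: 4541   i=9: 2632   i=10: 4289   i=11: 5188
  i=12: 496   i=13: 3822
Match at i=13, j=13: k = 13·40 + 13 = 533.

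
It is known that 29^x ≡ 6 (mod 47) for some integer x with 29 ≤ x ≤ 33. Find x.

30

Compute 29^29 mod 47 = 31, then multiply by 29 repeatedly:
  29^29=31  29^30=6
Found 6 at exponent 30.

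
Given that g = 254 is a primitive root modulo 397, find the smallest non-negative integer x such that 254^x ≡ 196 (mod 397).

Baby-step giant-step with m = ceil(sqrt(396)) = 20.
Baby table (254^j mod 397 for j=0..19):
  0:1  1:254  2:202  3:95  4:310  5:134  6:291  7:72
  8:26  9:252  10:91  11:88  12:120  13:308  14:23  15:284
  16:279  17:200  18:381  19:303
Giant step factor: 254^(-20) ≡ 319 (mod 397).
Scan 196·319^i mod 397 for i = 0, 1, …:
  i=0: 196   i=1: 195   i=2: 273   i=3: 144
  i=4: 281   i=5: 314   i=6: 122   i=7: 12
  i=8: 255   i=9: 357   i=10: 341   i=11: 1
Match at i=11, j=0: x = 11·20 + 0 = 220.

220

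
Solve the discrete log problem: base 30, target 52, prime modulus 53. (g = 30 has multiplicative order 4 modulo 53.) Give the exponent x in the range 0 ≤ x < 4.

Successive powers of 30 modulo 53:
  30^0=1  30^1=30  30^2=52
So 30^2 ≡ 52 (mod 53), giving x = 2.

2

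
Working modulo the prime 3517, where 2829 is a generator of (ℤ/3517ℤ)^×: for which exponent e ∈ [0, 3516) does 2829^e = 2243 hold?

766

Baby-step giant-step with m = ceil(sqrt(3516)) = 60.
Baby table (2829^j mod 3517 for j=0..59):
  0:1  1:2829  2:2066  3:2977  4:2235  5:2766  6:3206  7:2948
  8:1085  9:2641  10:1281  11:1439  12:1762  13:1109  14:197  15:1627
  16:2547  17:2647  18:670  19:3284  20:2039  21:451  22:2725  23:3278
  24:2650  25:2123  26:2448  27:419  28:122  29:472  30:2345  31:943
  32:1861  33:3337  34:745  35:922  36:2241  37:2155  38:1534  39:3225
  40:427  41:1652  42:2932  43:1542  44:1238  45:2887  46:849  47:3227
  48:2568  49:2267  50:1852  51:2495  52:3253  53:2265  54:3228  55:1880
  56:816  57:1312  58:1213  59:2502
Giant step factor: 2829^(-60) ≡ 9 (mod 3517).
Scan 2243·9^i mod 3517 for i = 0, 1, …:
  i=0: 2243   i=1: 2602   i=2: 2316   i=3: 3259
  i=4: 1195   i=5: 204   i=6: 1836   i=7: 2456
  i=8: 1002   i=9: 1984   i=10: 271   i=11: 2439
  i=12: 849
Match at i=12, j=46: e = 12·60 + 46 = 766.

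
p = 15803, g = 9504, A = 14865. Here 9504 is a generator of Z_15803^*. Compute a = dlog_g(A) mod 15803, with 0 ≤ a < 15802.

6437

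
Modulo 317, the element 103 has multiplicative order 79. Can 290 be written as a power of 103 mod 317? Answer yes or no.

no

290 ∈ ⟨103⟩ iff 290^79 ≡ 1 (mod 317), since |⟨103⟩| = 79.
290^79 mod 317 = 203.
Since 203 ≠ 1, 290 does not lie in the subgroup.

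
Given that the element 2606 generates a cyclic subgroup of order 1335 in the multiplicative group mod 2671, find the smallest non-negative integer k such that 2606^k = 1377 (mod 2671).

757

Baby-step giant-step with m = ceil(sqrt(1335)) = 37.
Baby table (2606^j mod 2671 for j=0..36):
  0:1  1:2606  2:1554  3:488  4:332  5:2459  6:425  7:1756
  8:713  9:1733  10:2208  11:714  12:1668  13:1091  14:1202  15:2000
  16:879  17:1627  18:1085  19:1592  20:689  21:622  22:2306  23:2357
  24:1713  25:837  26:1686  27:2592  28:2464  29:100  30:1513  31:482
  32:722  33:1148  34:168  35:2435  36:1985
Giant step factor: 2606^(-37) ≡ 85 (mod 2671).
Scan 1377·85^i mod 2671 for i = 0, 1, …:
  i=0: 1377   i=1: 2192   i=2: 2021   i=3: 841
  i=4: 2039   i=5: 2371   i=6: 1210   i=7: 1352
  i=8: 67   i=9: 353     …   i=19: 899
  i=20: 1627
Match at i=20, j=17: k = 20·37 + 17 = 757.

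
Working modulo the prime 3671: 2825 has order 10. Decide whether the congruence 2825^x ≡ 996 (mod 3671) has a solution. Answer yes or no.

yes

⟨2825⟩ has order 10; its elements mod 3671 are {1, 129, 846, 996, 1714, 1957, 2675, 2825, 3542, 3670}.
996 is in this set.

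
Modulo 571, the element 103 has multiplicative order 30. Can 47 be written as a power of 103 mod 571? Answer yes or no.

no

47 ∈ ⟨103⟩ iff 47^30 ≡ 1 (mod 571), since |⟨103⟩| = 30.
47^30 mod 571 = 64.
Since 64 ≠ 1, 47 does not lie in the subgroup.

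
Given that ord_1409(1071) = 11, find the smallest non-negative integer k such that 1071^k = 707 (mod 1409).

Successive powers of 1071 modulo 1409:
  1071^0=1  1071^1=1071  1071^2=115  1071^3=582  1071^4=544  1071^5=707
So 1071^5 ≡ 707 (mod 1409), giving k = 5.

5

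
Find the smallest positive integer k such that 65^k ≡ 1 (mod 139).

23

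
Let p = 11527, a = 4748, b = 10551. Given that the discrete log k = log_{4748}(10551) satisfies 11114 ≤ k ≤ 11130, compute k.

11120

Compute 4748^11114 mod 11527 = 10652, then multiply by 4748 repeatedly:
  4748^11114=10652  4748^11115=6747  4748^11116=1223  4748^11117=8723  4748^11118=293
  4748^11119=7924  4748^11120=10551
Found 10551 at exponent 11120.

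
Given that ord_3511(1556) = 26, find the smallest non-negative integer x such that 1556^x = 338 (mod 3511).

10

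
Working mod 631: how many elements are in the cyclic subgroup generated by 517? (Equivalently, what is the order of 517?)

18

The order of 517 must divide p − 1 = 630 = 2 · 3^2 · 5 · 7.
Divisors: 1, 2, 3, 5, 6, 7, 9, 10, 14, 15, 18, 21, 30, 35, 42, 45, 63, 70, 90, 105, 126, 210, 315, 630.
Check each in increasing order: 517^1 ≡ 517;  517^2 ≡ 376;  517^3 ≡ 44;  517^5 ≡ 138;  517^6 ≡ 43;  517^7 ≡ 146;  517^9 ≡ 630;  517^10 ≡ 114;  517^14 ≡ 493;  517^15 ≡ 588;  517^18 ≡ 1.
Smallest exponent giving 1 is 18.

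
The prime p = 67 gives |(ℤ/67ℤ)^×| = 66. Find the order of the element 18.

The order of 18 must divide p − 1 = 66 = 2 · 3 · 11.
Divisors: 1, 2, 3, 6, 11, 22, 33, 66.
Check each in increasing order: 18^1 ≡ 18;  18^2 ≡ 56;  18^3 ≡ 3;  18^6 ≡ 9;  18^11 ≡ 38;  18^22 ≡ 37;  18^33 ≡ 66;  18^66 ≡ 1.
Smallest exponent giving 1 is 66.

66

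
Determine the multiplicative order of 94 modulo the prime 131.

65

The order of 94 must divide p − 1 = 130 = 2 · 5 · 13.
Divisors: 1, 2, 5, 10, 13, 26, 65, 130.
Check each in increasing order: 94^1 ≡ 94;  94^2 ≡ 59;  94^5 ≡ 107;  94^10 ≡ 52;  94^13 ≡ 61;  94^26 ≡ 53;  94^65 ≡ 1.
Smallest exponent giving 1 is 65.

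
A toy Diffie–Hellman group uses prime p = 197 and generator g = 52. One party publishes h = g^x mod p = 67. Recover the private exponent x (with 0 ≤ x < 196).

Baby-step giant-step with m = ceil(sqrt(196)) = 14.
Baby table (52^j mod 197 for j=0..13):
  0:1  1:52  2:143  3:147  4:158  5:139  6:136  7:177
  8:142  9:95  10:15  11:189  12:175  13:38
Giant step factor: 52^(-14) ≡ 33 (mod 197).
Scan 67·33^i mod 197 for i = 0, 1, …:
  i=0: 67   i=1: 44   i=2: 73   i=3: 45
  i=4: 106   i=5: 149   i=6: 189
Match at i=6, j=11: x = 6·14 + 11 = 95.

95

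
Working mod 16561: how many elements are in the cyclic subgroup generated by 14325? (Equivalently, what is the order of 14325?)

1035

The order of 14325 must divide p − 1 = 16560 = 2^4 · 3^2 · 5 · 23.
Divisors: 1, 2, 3, 4, 5, 6, 8, 9, 10, 12, 15, 16, 18, 20, 23, 24, 30, 36, 40, 45, 46, 48, 60, 69, 72, 80, 90, 92, 115, 120, 138, 144, 180, 184, 207, 230, 240, 276, 345, 360, 368, 414, 460, 552, 690, 720, 828, 920, 1035, 1104, 1380, 1656, 1840, 2070, 2760, 3312, 4140, 5520, 8280, 16560.
Check each in increasing order: 14325^1 ≡ 14325;  14325^2 ≡ 14835;  14325^3 ≡ 623;  14325^4 ≡ 14657;  14325^5 ≡ 1167;  14325^6 ≡ 7226;  14325^8 ≡ 14918;  14325^9 ≡ 13767;  14325^10 ≡ 3887;  14325^12 ≡ 14804;  14325^15 ≡ 14976;  14325^16 ≡ 6;  14325^18 ≡ 6205;  14325^20 ≡ 5137;  14325^23 ≡ 4078;  14325^24 ≡ 6703;  14325^30 ≡ 11514;  14325^36 ≡ 14261;  14325^40 ≡ 7096;  14325^45 ≡ 532;  14325^46 ≡ 2840;  14325^48 ≡ 216;  14325^60 ≡ 1391;  14325^69 ≡ 5381;  14325^72 ≡ 7041;  14325^80 ≡ 7776;  14325^90 ≡ 1487;  14325^92 ≡ 393;  14325^115 ≡ 12798;  14325^120 ≡ 13805;  14325^138 ≡ 6533;  14325^144 ≡ 8608;  14325^180 ≡ 8556;  14325^184 ≡ 5400;  14325^207 ≡ 11631;  14325^230 ≡ 514;  14325^240 ≡ 10598;  14325^276 ≡ 2392;  14325^345 ≡ 3455;  14325^360 ≡ 5516;  14325^368 ≡ 12640;  14325^414 ≡ 9913;  14325^460 ≡ 15781;  14325^552 ≡ 8119;  14325^690 ≡ 13105;  14325^720 ≡ 3699;  14325^828 ≡ 11156;  14325^920 ≡ 12204;  14325^1035 ≡ 1.
Smallest exponent giving 1 is 1035.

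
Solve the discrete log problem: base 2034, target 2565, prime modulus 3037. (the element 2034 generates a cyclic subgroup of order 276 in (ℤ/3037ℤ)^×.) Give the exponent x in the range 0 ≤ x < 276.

131

Baby-step giant-step with m = ceil(sqrt(276)) = 17.
Baby table (2034^j mod 3037 for j=0..16):
  0:1  1:2034  2:762  3:1038  4:577  5:1336  6:2346  7:637
  8:1896  9:2511  10:2177  11:72  12:672  13:198  14:1848  15:2063
  16:2045
Giant step factor: 2034^(-17) ≡ 1186 (mod 3037).
Scan 2565·1186^i mod 3037 for i = 0, 1, …:
  i=0: 2565   i=1: 2053   i=2: 2221   i=3: 1027
  i=4: 185   i=5: 746   i=6: 989   i=7: 672
Match at i=7, j=12: x = 7·17 + 12 = 131.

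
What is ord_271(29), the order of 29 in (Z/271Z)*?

The order of 29 must divide p − 1 = 270 = 2 · 3^3 · 5.
Divisors: 1, 2, 3, 5, 6, 9, 10, 15, 18, 27, 30, 45, 54, 90, 135, 270.
Check each in increasing order: 29^1 ≡ 29;  29^2 ≡ 28;  29^3 ≡ 270;  29^5 ≡ 243;  29^6 ≡ 1.
Smallest exponent giving 1 is 6.

6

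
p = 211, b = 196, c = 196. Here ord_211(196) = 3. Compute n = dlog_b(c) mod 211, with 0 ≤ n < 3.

1

Successive powers of 196 modulo 211:
  196^0=1  196^1=196
So 196^1 ≡ 196 (mod 211), giving n = 1.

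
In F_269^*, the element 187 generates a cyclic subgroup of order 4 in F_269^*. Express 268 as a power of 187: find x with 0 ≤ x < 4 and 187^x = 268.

2

Successive powers of 187 modulo 269:
  187^0=1  187^1=187  187^2=268
So 187^2 ≡ 268 (mod 269), giving x = 2.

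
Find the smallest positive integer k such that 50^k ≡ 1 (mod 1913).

956

The order of 50 must divide p − 1 = 1912 = 2^3 · 239.
Divisors: 1, 2, 4, 8, 239, 478, 956, 1912.
Check each in increasing order: 50^1 ≡ 50;  50^2 ≡ 587;  50^4 ≡ 229;  50^8 ≡ 790;  50^239 ≡ 712;  50^478 ≡ 1912;  50^956 ≡ 1.
Smallest exponent giving 1 is 956.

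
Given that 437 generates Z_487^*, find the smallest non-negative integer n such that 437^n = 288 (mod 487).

190

Baby-step giant-step with m = ceil(sqrt(486)) = 23.
Baby table (437^j mod 487 for j=0..22):
  0:1  1:437  2:65  3:159  4:329  5:108  6:444  7:202
  8:127  9:468  10:463  11:226  12:388  13:80  14:383  15:330
  16:58  17:22  18:361  19:456  20:89  21:420  22:428
Giant step factor: 437^(-23) ≡ 87 (mod 487).
Scan 288·87^i mod 487 for i = 0, 1, …:
  i=0: 288   i=1: 219   i=2: 60   i=3: 350
  i=4: 256   i=5: 357   i=6: 378   i=7: 257
  i=8: 444
Match at i=8, j=6: n = 8·23 + 6 = 190.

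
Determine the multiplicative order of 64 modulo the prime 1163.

The order of 64 must divide p − 1 = 1162 = 2 · 7 · 83.
Divisors: 1, 2, 7, 14, 83, 166, 581, 1162.
Check each in increasing order: 64^1 ≡ 64;  64^2 ≡ 607;  64^7 ≡ 552;  64^14 ≡ 1161;  64^83 ≡ 1.
Smallest exponent giving 1 is 83.

83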